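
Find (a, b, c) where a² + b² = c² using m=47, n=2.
(2205, 188, 2213)

Euclid's formula: a = m² - n², b = 2mn, c = m² + n²
m = 47, n = 2
a = 47² - 2² = 2209 - 4 = 2205
b = 2 × 47 × 2 = 188
c = 47² + 2² = 2209 + 4 = 2213
Verification: 2205² + 188² = 4862025 + 35344 = 4897369 = 2213² ✓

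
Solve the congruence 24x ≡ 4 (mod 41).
x ≡ 7 (mod 41)

gcd(24, 41) = 1, which divides 4, so solutions exist.
Find 24^(-1) mod 41 by the extended Euclidean algorithm:
41 = 1 × 24 + 17  ⟹  17 = (1)·41 + (-1)·24
24 = 1 × 17 + 7  ⟹  7 = (-1)·41 + (2)·24
17 = 2 × 7 + 3  ⟹  3 = (3)·41 + (-5)·24
7 = 2 × 3 + 1  ⟹  1 = (-7)·41 + (12)·24
So (12)·24 ≡ 1 (mod 41), i.e. 24^(-1) ≡ 12 (mod 41).
x ≡ 12 × 4 = 48 ≡ 7 (mod 41).
Check: 24 × 7 = 168 ≡ 4 (mod 41).
Unique solution: x ≡ 7 (mod 41)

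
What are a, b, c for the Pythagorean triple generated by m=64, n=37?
(2727, 4736, 5465)

Euclid's formula: a = m² - n², b = 2mn, c = m² + n²
m = 64, n = 37
a = 64² - 37² = 4096 - 1369 = 2727
b = 2 × 64 × 37 = 4736
c = 64² + 37² = 4096 + 1369 = 5465
Verification: 2727² + 4736² = 7436529 + 22429696 = 29866225 = 5465² ✓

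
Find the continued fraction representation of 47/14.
[3; 2, 1, 4]

Euclidean algorithm steps:
47 = 3 × 14 + 5
14 = 2 × 5 + 4
5 = 1 × 4 + 1
4 = 4 × 1 + 0
Continued fraction: [3; 2, 1, 4]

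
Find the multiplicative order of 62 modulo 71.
70

71 is prime, so ord(62) divides φ(71) = 70.
Divisors of 70: 1, 2, 5, 7, 10, 14, 35, 70.
Repeated squaring: 62^1 ≡ 62, 62^2 ≡ 10, 62^4 ≡ 29, 62^8 ≡ 60, 62^16 ≡ 50, 62^32 ≡ 15, 62^64 ≡ 12 (mod 71).
Test 62^d mod 71 for each divisor d in increasing order:
62^1 ≡ 62
62^2 ≡ 10
62^5 = 62^4·62^1 ≡ 23
62^7 = 62^4·62^2·62^1 ≡ 17
62^10 = 62^8·62^2 ≡ 32
62^14 = 62^8·62^4·62^2 ≡ 5
62^35 = 62^32·62^2·62^1 ≡ 70
62^70 = 62^64·62^4·62^2 ≡ 1  ← first divisor giving 1
The order is 70.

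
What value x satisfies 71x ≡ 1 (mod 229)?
100

gcd(71, 229) = 1, so the inverse exists.
Extended Euclidean algorithm on (229, 71):
229 = 3 × 71 + 16  ⟹  16 = (1)·229 + (-3)·71
71 = 4 × 16 + 7  ⟹  7 = (-4)·229 + (13)·71
16 = 2 × 7 + 2  ⟹  2 = (9)·229 + (-29)·71
7 = 3 × 2 + 1  ⟹  1 = (-31)·229 + (100)·71
So (100)·71 ≡ 1 (mod 229), i.e. 71^(-1) ≡ 100 (mod 229).
Check: 71 × 100 = 7100 ≡ 1 (mod 229)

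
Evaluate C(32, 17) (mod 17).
1

Using Lucas' theorem:
Write n=32 and k=17 in base 17:
n in base 17: [1, 15]
k in base 17: [1, 0]
C(32,17) mod 17 = ∏ C(n_i, k_i) mod 17
Digit binomials (mod 17): C(1,1) = 1; C(15,0) = 1
Product: 1 × 1 = 1 ≡ 1 (mod 17)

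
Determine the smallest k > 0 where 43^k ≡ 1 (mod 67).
22

67 is prime, so ord(43) divides φ(67) = 66.
Divisors of 66: 1, 2, 3, 6, 11, 22, 33, 66.
Repeated squaring: 43^1 ≡ 43, 43^2 ≡ 40, 43^4 ≡ 59, 43^8 ≡ 64, 43^16 ≡ 9, 43^32 ≡ 14, 43^64 ≡ 62 (mod 67).
Test 43^d mod 67 for each divisor d in increasing order:
43^1 ≡ 43
43^2 ≡ 40
43^3 = 43^2·43^1 ≡ 45
43^6 = 43^4·43^2 ≡ 15
43^11 = 43^8·43^2·43^1 ≡ 66
43^22 = 43^16·43^4·43^2 ≡ 1  ← first divisor giving 1
The order is 22.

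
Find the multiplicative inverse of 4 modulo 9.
7

gcd(4, 9) = 1, so the inverse exists.
Extended Euclidean algorithm on (9, 4):
9 = 2 × 4 + 1  ⟹  1 = (1)·9 + (-2)·4
So (-2)·4 ≡ 1 (mod 9), i.e. 4^(-1) ≡ -2 ≡ 7 (mod 9).
Check: 4 × 7 = 28 ≡ 1 (mod 9)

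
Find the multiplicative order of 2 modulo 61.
60

61 is prime, so ord(2) divides φ(61) = 60.
Divisors of 60: 1, 2, 3, 4, 5, 6, 10, 12, 15, 20, 30, 60.
Repeated squaring: 2^1 ≡ 2, 2^2 ≡ 4, 2^4 ≡ 16, 2^8 ≡ 12, 2^16 ≡ 22, 2^32 ≡ 57 (mod 61).
Test 2^d mod 61 for each divisor d in increasing order:
2^1 ≡ 2
2^2 ≡ 4
2^3 = 2^2·2^1 ≡ 8
2^4 ≡ 16
2^5 = 2^4·2^1 ≡ 32
2^6 = 2^4·2^2 ≡ 3
2^10 = 2^8·2^2 ≡ 48
2^12 = 2^8·2^4 ≡ 9
2^15 = 2^8·2^4·2^2·2^1 ≡ 11
2^20 = 2^16·2^4 ≡ 47
2^30 = 2^16·2^8·2^4·2^2 ≡ 60
2^60 = 2^32·2^16·2^8·2^4 ≡ 1  ← first divisor giving 1
The order is 60.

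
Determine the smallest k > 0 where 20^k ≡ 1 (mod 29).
7

29 is prime, so ord(20) divides φ(29) = 28.
Divisors of 28: 1, 2, 4, 7, 14, 28.
Repeated squaring: 20^1 ≡ 20, 20^2 ≡ 23, 20^4 ≡ 7, 20^8 ≡ 20, 20^16 ≡ 23 (mod 29).
Test 20^d mod 29 for each divisor d in increasing order:
20^1 ≡ 20
20^2 ≡ 23
20^4 ≡ 7
20^7 = 20^4·20^2·20^1 ≡ 1  ← first divisor giving 1
The order is 7.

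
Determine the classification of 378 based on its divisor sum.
abundant

Proper divisors of 378: sum = 1 + 2 + 3 + 6 + 7 + 9 + 14 + 18 + 21 + 27 + 42 + 54 + 63 + 126 + 189 = 582
Since 582 > 378, 378 is abundant.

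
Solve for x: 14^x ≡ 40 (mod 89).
62

Baby-step giant-step with step n = ⌈√89⌉ = 10.
Baby steps 14^j mod 89 (j:value) for j=0..9: 0:1, 1:14, 2:18, 3:74, 4:57, 5:86, 6:47, 7:35, 8:45, 9:7.
Giant-step multiplier: 14^(-10) ≡ 14^(88-10) = 14^78 ≡ 10 (mod 89).
Giant steps γ_i = 40·10^i mod 89: γ_0=40, γ_1=44, γ_2=84, γ_3=39, γ_4=34, γ_5=73, γ_6=18 (in table at j=2).
x = i·n + j = 6·10 + 2 = 62.
Check: 14^62 ≡ 40 (mod 89).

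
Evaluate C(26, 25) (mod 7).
5

Using Lucas' theorem:
Write n=26 and k=25 in base 7:
n in base 7: [3, 5]
k in base 7: [3, 4]
C(26,25) mod 7 = ∏ C(n_i, k_i) mod 7
Digit binomials (mod 7): C(3,3) = 1; C(5,4) = 5
Product: 1 × 5 = 5 ≡ 5 (mod 7)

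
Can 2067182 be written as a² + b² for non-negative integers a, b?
Not possible

Factorization: 2067182 = 2 × 13 × 43^3
By Fermat: n is sum of two squares iff every prime p ≡ 3 (mod 4) appears to even power.
Prime(s) ≡ 3 (mod 4) with odd exponent: [(43, 3)]
Therefore 2067182 cannot be expressed as a² + b².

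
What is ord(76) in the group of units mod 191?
190

191 is prime, so ord(76) divides φ(191) = 190.
Divisors of 190: 1, 2, 5, 10, 19, 38, 95, 190.
Repeated squaring: 76^1 ≡ 76, 76^2 ≡ 46, 76^4 ≡ 15, 76^8 ≡ 34, 76^16 ≡ 10, 76^32 ≡ 100, 76^64 ≡ 68, 76^128 ≡ 40 (mod 191).
Test 76^d mod 191 for each divisor d in increasing order:
76^1 ≡ 76
76^2 ≡ 46
76^5 = 76^4·76^1 ≡ 185
76^10 = 76^8·76^2 ≡ 36
76^19 = 76^16·76^2·76^1 ≡ 7
76^38 = 76^32·76^4·76^2 ≡ 49
76^95 = 76^64·76^16·76^8·76^4·76^2·76^1 ≡ 190
76^190 = 76^128·76^32·76^16·76^8·76^4·76^2 ≡ 1  ← first divisor giving 1
The order is 190.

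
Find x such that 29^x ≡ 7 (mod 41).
17

Baby-step giant-step with step n = ⌈√41⌉ = 7.
Baby steps 29^j mod 41 (j:value) for j=0..6: 0:1, 1:29, 2:21, 3:35, 4:31, 5:38, 6:36.
Giant-step multiplier: 29^(-7) ≡ 29^(40-7) = 29^33 ≡ 13 (mod 41).
Giant steps γ_i = 7·13^i mod 41: γ_0=7, γ_1=9, γ_2=35 (in table at j=3).
x = i·n + j = 2·7 + 3 = 17.
Check: 29^17 ≡ 7 (mod 41).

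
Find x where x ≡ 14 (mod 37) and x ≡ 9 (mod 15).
384

Using Chinese Remainder Theorem:
M = 37 × 15 = 555
M1 = 15, M2 = 37
y1 = 15^(-1) mod 37 = 5
y2 = 37^(-1) mod 15 = 13
x = (14×15×5 + 9×37×13) mod 555 = 384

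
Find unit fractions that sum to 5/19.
1/4 + 1/76

Greedy algorithm:
5/19: ceiling(19/5) = 4, use 1/4
1/76: ceiling(76/1) = 76, use 1/76
Result: 5/19 = 1/4 + 1/76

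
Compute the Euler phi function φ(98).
42

98 = 2 × 7^2
φ(n) = n × ∏(1 - 1/p) for each prime p dividing n
φ(98) = 98 × (1 - 1/2) × (1 - 1/7) = 42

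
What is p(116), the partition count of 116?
1188908248

p(n) counts ways to write n as a sum of positive integers (order ignored).
Euler's pentagonal recurrence: p(k) = p(k-1) + p(k-2) - p(k-5) - p(k-7) + p(k-12) + p(k-15) - ... (offsets j(3j∓1)/2, signs ++--, p(0)=1, p(<0)=0).
DP table for k = 0..115: p(0)=1, p(1)=1, p(2)=2, p(3)=3, p(4)=5, p(5)=7, p(6)=11, p(7)=15, p(8)=22, p(9)=30, p(10)=42, p(11)=56, p(12)=77, p(13)=101, p(14)=135, p(15)=176, p(16)=231, p(17)=297, p(18)=385, p(19)=490, p(20)=627, p(21)=792, p(22)=1002, p(23)=1255, p(24)=1575, p(25)=1958, p(26)=2436, p(27)=3010, p(28)=3718, p(29)=4565, p(30)=5604, p(31)=6842, p(32)=8349, p(33)=10143, p(34)=12310, p(35)=14883, p(36)=17977, p(37)=21637, p(38)=26015, p(39)=31185, p(40)=37338, p(41)=44583, p(42)=53174, p(43)=63261, p(44)=75175, p(45)=89134, p(46)=105558, p(47)=124754, p(48)=147273, p(49)=173525, p(50)=204226, p(51)=239943, p(52)=281589, p(53)=329931, p(54)=386155, p(55)=451276, p(56)=526823, p(57)=614154, p(58)=715220, p(59)=831820, p(60)=966467, p(61)=1121505, p(62)=1300156, p(63)=1505499, p(64)=1741630, p(65)=2012558, p(66)=2323520, p(67)=2679689, p(68)=3087735, p(69)=3554345, p(70)=4087968, p(71)=4697205, p(72)=5392783, p(73)=6185689, p(74)=7089500, p(75)=8118264, p(76)=9289091, p(77)=10619863, p(78)=12132164, p(79)=13848650, p(80)=15796476, p(81)=18004327, p(82)=20506255, p(83)=23338469, p(84)=26543660, p(85)=30167357, p(86)=34262962, p(87)=38887673, p(88)=44108109, p(89)=49995925, p(90)=56634173, p(91)=64112359, p(92)=72533807, p(93)=82010177, p(94)=92669720, p(95)=104651419, p(96)=118114304, p(97)=133230930, p(98)=150198136, p(99)=169229875, p(100)=190569292, p(101)=214481126, p(102)=241265379, p(103)=271248950, p(104)=304801365, p(105)=342325709, p(106)=384276336, p(107)=431149389, p(108)=483502844, p(109)=541946240, p(110)=607163746, p(111)=679903203, p(112)=761002156, p(113)=851376628, p(114)=952050665, p(115)=1064144451.
Final step: p(116) = p(115) + p(114) - p(111) - p(109) + p(104) + p(101) - p(94) - p(90) + p(81) + p(76) - p(65) - p(59) + p(46) + p(39) - p(24) - p(16)
= 1064144451 + 952050665 - 679903203 - 541946240 + 304801365 + 214481126 - 92669720 - 56634173 + 18004327 + 9289091 - 2012558 - 831820 + 105558 + 31185 - 1575 - 231
= 1188908248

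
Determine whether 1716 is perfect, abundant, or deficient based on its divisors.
abundant

Proper divisors of 1716: sum = 1 + 2 + 3 + 4 + 6 + 11 + 12 + 13 + ... + 286 + 429 + 572 + 858 (23 divisors) = 2988
Since 2988 > 1716, 1716 is abundant.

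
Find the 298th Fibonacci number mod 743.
146

Matrix identity: Q^n = [[F_(n+1), F_n], [F_n, F_(n-1)]] with Q = [[1,1],[1,0]].
n = 298 = 100101010₂. Square-and-multiply, entries mod 743:
Q^1 = [[1,1],[1,0]]
Q^2 = (Q^1)² = [[2,1],[1,1]]
Q^4 = (Q^2)² = [[5,3],[3,2]]
Q^9 = (Q^4)²·Q = [[55,34],[34,21]]
Q^18 = (Q^9)² = [[466,355],[355,111]]
Q^37 = (Q^18)²·Q = [[425,658],[658,510]]
Q^74 = (Q^37)² = [[614,26],[26,588]]
Q^149 = (Q^74)²·Q = [[274,228],[228,46]]
Q^298 = (Q^149)² = [[7,146],[146,604]]
F_298 mod 743 = Q^298[0][1] = 146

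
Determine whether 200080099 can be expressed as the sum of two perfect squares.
Not possible

Factorization: 200080099 = 89 × 131^3
By Fermat: n is sum of two squares iff every prime p ≡ 3 (mod 4) appears to even power.
Prime(s) ≡ 3 (mod 4) with odd exponent: [(131, 3)]
Therefore 200080099 cannot be expressed as a² + b².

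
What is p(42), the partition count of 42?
53174

p(n) counts ways to write n as a sum of positive integers (order ignored).
Euler's pentagonal recurrence: p(k) = p(k-1) + p(k-2) - p(k-5) - p(k-7) + p(k-12) + p(k-15) - ... (offsets j(3j∓1)/2, signs ++--, p(0)=1, p(<0)=0).
DP table for k = 0..41: p(0)=1, p(1)=1, p(2)=2, p(3)=3, p(4)=5, p(5)=7, p(6)=11, p(7)=15, p(8)=22, p(9)=30, p(10)=42, p(11)=56, p(12)=77, p(13)=101, p(14)=135, p(15)=176, p(16)=231, p(17)=297, p(18)=385, p(19)=490, p(20)=627, p(21)=792, p(22)=1002, p(23)=1255, p(24)=1575, p(25)=1958, p(26)=2436, p(27)=3010, p(28)=3718, p(29)=4565, p(30)=5604, p(31)=6842, p(32)=8349, p(33)=10143, p(34)=12310, p(35)=14883, p(36)=17977, p(37)=21637, p(38)=26015, p(39)=31185, p(40)=37338, p(41)=44583.
Final step: p(42) = p(41) + p(40) - p(37) - p(35) + p(30) + p(27) - p(20) - p(16) + p(7) + p(2)
= 44583 + 37338 - 21637 - 14883 + 5604 + 3010 - 627 - 231 + 15 + 2
= 53174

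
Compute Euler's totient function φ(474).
156

474 = 2 × 3 × 79
φ(n) = n × ∏(1 - 1/p) for each prime p dividing n
φ(474) = 474 × (1 - 1/2) × (1 - 1/3) × (1 - 1/79) = 156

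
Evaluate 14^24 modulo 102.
16

Repeated squaring. Binary of 24 = 11000.
14^1 ≡ 14 (mod 102); 14^2 ≡ 94 (mod 102); 14^4 ≡ 64 (mod 102); 14^8 ≡ 16 (mod 102); 14^16 ≡ 52 (mod 102)
14^24 = 14^8 × 14^16 ≡ 16 (mod 102)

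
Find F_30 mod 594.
440

Matrix identity: Q^n = [[F_(n+1), F_n], [F_n, F_(n-1)]] with Q = [[1,1],[1,0]].
n = 30 = 11110₂. Square-and-multiply, entries mod 594:
Q^1 = [[1,1],[1,0]]
Q^3 = (Q^1)²·Q = [[3,2],[2,1]]
Q^7 = (Q^3)²·Q = [[21,13],[13,8]]
Q^15 = (Q^7)²·Q = [[393,16],[16,377]]
Q^30 = (Q^15)² = [[265,440],[440,419]]
F_30 mod 594 = Q^30[0][1] = 440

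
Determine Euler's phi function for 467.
466

467 = 467
φ(n) = n × ∏(1 - 1/p) for each prime p dividing n
φ(467) = 467 × (1 - 1/467) = 466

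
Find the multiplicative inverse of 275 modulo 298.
285

gcd(275, 298) = 1, so the inverse exists.
Extended Euclidean algorithm on (298, 275):
298 = 1 × 275 + 23  ⟹  23 = (1)·298 + (-1)·275
275 = 11 × 23 + 22  ⟹  22 = (-11)·298 + (12)·275
23 = 1 × 22 + 1  ⟹  1 = (12)·298 + (-13)·275
So (-13)·275 ≡ 1 (mod 298), i.e. 275^(-1) ≡ -13 ≡ 285 (mod 298).
Check: 275 × 285 = 78375 ≡ 1 (mod 298)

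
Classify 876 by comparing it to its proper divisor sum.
abundant

Proper divisors of 876: sum = 1 + 2 + 3 + 4 + 6 + 12 + 73 + 146 + 219 + 292 + 438 = 1196
Since 1196 > 876, 876 is abundant.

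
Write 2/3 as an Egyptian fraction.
1/2 + 1/6

Greedy algorithm:
2/3: ceiling(3/2) = 2, use 1/2
1/6: ceiling(6/1) = 6, use 1/6
Result: 2/3 = 1/2 + 1/6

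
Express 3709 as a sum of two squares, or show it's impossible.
30² + 53² (a=30, b=53)

Factorization: 3709 = 3709
By Fermat: n is sum of two squares iff every prime p ≡ 3 (mod 4) appears to even power.
All primes ≡ 3 (mod 4) appear to even power.
Search a = 0, 1, 2, … for 3709 - a² a perfect square: first hit at a = 30: 3709 - 900 = 2809 = 53².
3709 = 30² + 53² = 900 + 2809 ✓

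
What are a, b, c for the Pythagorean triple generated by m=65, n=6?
(4189, 780, 4261)

Euclid's formula: a = m² - n², b = 2mn, c = m² + n²
m = 65, n = 6
a = 65² - 6² = 4225 - 36 = 4189
b = 2 × 65 × 6 = 780
c = 65² + 6² = 4225 + 36 = 4261
Verification: 4189² + 780² = 17547721 + 608400 = 18156121 = 4261² ✓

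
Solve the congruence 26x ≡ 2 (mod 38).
x ≡ 3 (mod 19)

gcd(26, 38) = 2, which divides 2, so solutions exist.
Divide through by 2: 13x ≡ 1 (mod 19).
Find 13^(-1) mod 19 by the extended Euclidean algorithm:
19 = 1 × 13 + 6  ⟹  6 = (1)·19 + (-1)·13
13 = 2 × 6 + 1  ⟹  1 = (-2)·19 + (3)·13
So (3)·13 ≡ 1 (mod 19), i.e. 13^(-1) ≡ 3 (mod 19).
x ≡ 3 × 1 = 3 ≡ 3 (mod 19).
Check: 26 × 3 = 78 ≡ 2 (mod 38).
x ≡ 3 (mod 19), giving 2 solutions mod 38.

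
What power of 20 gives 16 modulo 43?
12

Baby-step giant-step with step n = ⌈√43⌉ = 7.
Baby steps 20^j mod 43 (j:value) for j=0..6: 0:1, 1:20, 2:13, 3:2, 4:40, 5:26, 6:4.
Giant-step multiplier: 20^(-7) ≡ 20^(42-7) = 20^35 ≡ 7 (mod 43).
Giant steps γ_i = 16·7^i mod 43: γ_0=16, γ_1=26 (in table at j=5).
x = i·n + j = 1·7 + 5 = 12.
Check: 20^12 ≡ 16 (mod 43).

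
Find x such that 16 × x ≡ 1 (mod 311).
175

gcd(16, 311) = 1, so the inverse exists.
Extended Euclidean algorithm on (311, 16):
311 = 19 × 16 + 7  ⟹  7 = (1)·311 + (-19)·16
16 = 2 × 7 + 2  ⟹  2 = (-2)·311 + (39)·16
7 = 3 × 2 + 1  ⟹  1 = (7)·311 + (-136)·16
So (-136)·16 ≡ 1 (mod 311), i.e. 16^(-1) ≡ -136 ≡ 175 (mod 311).
Check: 16 × 175 = 2800 ≡ 1 (mod 311)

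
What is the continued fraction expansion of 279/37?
[7; 1, 1, 5, 1, 2]

Euclidean algorithm steps:
279 = 7 × 37 + 20
37 = 1 × 20 + 17
20 = 1 × 17 + 3
17 = 5 × 3 + 2
3 = 1 × 2 + 1
2 = 2 × 1 + 0
Continued fraction: [7; 1, 1, 5, 1, 2]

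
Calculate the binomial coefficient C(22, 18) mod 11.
0

Using Lucas' theorem:
Write n=22 and k=18 in base 11:
n in base 11: [2, 0]
k in base 11: [1, 7]
C(22,18) mod 11 = ∏ C(n_i, k_i) mod 11
Digit binomials (mod 11): C(2,1) = 2; C(0,7) = 0 (k_i > n_i)
Product: 2 × 0 = 0 ≡ 0 (mod 11)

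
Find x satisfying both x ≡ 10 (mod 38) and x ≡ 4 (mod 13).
238

Using Chinese Remainder Theorem:
M = 38 × 13 = 494
M1 = 13, M2 = 38
y1 = 13^(-1) mod 38 = 3
y2 = 38^(-1) mod 13 = 12
x = (10×13×3 + 4×38×12) mod 494 = 238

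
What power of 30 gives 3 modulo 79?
7

Baby-step giant-step with step n = ⌈√79⌉ = 9.
Baby steps 30^j mod 79 (j:value) for j=0..8: 0:1, 1:30, 2:31, 3:61, 4:13, 5:74, 6:8, 7:3, 8:11.
h = 3 is already in the table at j=7, so x = 7.
Check: 30^7 ≡ 3 (mod 79).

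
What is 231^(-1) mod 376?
223

gcd(231, 376) = 1, so the inverse exists.
Extended Euclidean algorithm on (376, 231):
376 = 1 × 231 + 145  ⟹  145 = (1)·376 + (-1)·231
231 = 1 × 145 + 86  ⟹  86 = (-1)·376 + (2)·231
145 = 1 × 86 + 59  ⟹  59 = (2)·376 + (-3)·231
86 = 1 × 59 + 27  ⟹  27 = (-3)·376 + (5)·231
59 = 2 × 27 + 5  ⟹  5 = (8)·376 + (-13)·231
27 = 5 × 5 + 2  ⟹  2 = (-43)·376 + (70)·231
5 = 2 × 2 + 1  ⟹  1 = (94)·376 + (-153)·231
So (-153)·231 ≡ 1 (mod 376), i.e. 231^(-1) ≡ -153 ≡ 223 (mod 376).
Check: 231 × 223 = 51513 ≡ 1 (mod 376)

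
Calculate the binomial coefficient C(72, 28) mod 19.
5

Using Lucas' theorem:
Write n=72 and k=28 in base 19:
n in base 19: [3, 15]
k in base 19: [1, 9]
C(72,28) mod 19 = ∏ C(n_i, k_i) mod 19
Digit binomials (mod 19): C(3,1) = 3; C(15,9) = 5005 ≡ 8
Product: 3 × 8 = 24 ≡ 5 (mod 19)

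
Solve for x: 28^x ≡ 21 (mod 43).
24

Baby-step giant-step with step n = ⌈√43⌉ = 7.
Baby steps 28^j mod 43 (j:value) for j=0..6: 0:1, 1:28, 2:10, 3:22, 4:14, 5:5, 6:11.
Giant-step multiplier: 28^(-7) ≡ 28^(42-7) = 28^35 ≡ 37 (mod 43).
Giant steps γ_i = 21·37^i mod 43: γ_0=21, γ_1=3, γ_2=25, γ_3=22 (in table at j=3).
x = i·n + j = 3·7 + 3 = 24.
Check: 28^24 ≡ 21 (mod 43).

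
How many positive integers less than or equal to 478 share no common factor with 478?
238

478 = 2 × 239
φ(n) = n × ∏(1 - 1/p) for each prime p dividing n
φ(478) = 478 × (1 - 1/2) × (1 - 1/239) = 238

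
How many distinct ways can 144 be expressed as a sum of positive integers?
22540654445

p(n) counts ways to write n as a sum of positive integers (order ignored).
Euler's pentagonal recurrence: p(k) = p(k-1) + p(k-2) - p(k-5) - p(k-7) + p(k-12) + p(k-15) - ... (offsets j(3j∓1)/2, signs ++--, p(0)=1, p(<0)=0).
DP table for k = 0..143: p(0)=1, p(1)=1, p(2)=2, p(3)=3, p(4)=5, p(5)=7, p(6)=11, p(7)=15, p(8)=22, p(9)=30, p(10)=42, p(11)=56, p(12)=77, p(13)=101, p(14)=135, p(15)=176, p(16)=231, p(17)=297, p(18)=385, p(19)=490, p(20)=627, p(21)=792, p(22)=1002, p(23)=1255, p(24)=1575, p(25)=1958, p(26)=2436, p(27)=3010, p(28)=3718, p(29)=4565, p(30)=5604, p(31)=6842, p(32)=8349, p(33)=10143, p(34)=12310, p(35)=14883, p(36)=17977, p(37)=21637, p(38)=26015, p(39)=31185, p(40)=37338, p(41)=44583, p(42)=53174, p(43)=63261, p(44)=75175, p(45)=89134, p(46)=105558, p(47)=124754, p(48)=147273, p(49)=173525, p(50)=204226, p(51)=239943, p(52)=281589, p(53)=329931, p(54)=386155, p(55)=451276, p(56)=526823, p(57)=614154, p(58)=715220, p(59)=831820, p(60)=966467, p(61)=1121505, p(62)=1300156, p(63)=1505499, p(64)=1741630, p(65)=2012558, p(66)=2323520, p(67)=2679689, p(68)=3087735, p(69)=3554345, p(70)=4087968, p(71)=4697205, p(72)=5392783, p(73)=6185689, p(74)=7089500, p(75)=8118264, p(76)=9289091, p(77)=10619863, p(78)=12132164, p(79)=13848650, p(80)=15796476, p(81)=18004327, p(82)=20506255, p(83)=23338469, p(84)=26543660, p(85)=30167357, p(86)=34262962, p(87)=38887673, p(88)=44108109, p(89)=49995925, p(90)=56634173, p(91)=64112359, p(92)=72533807, p(93)=82010177, p(94)=92669720, p(95)=104651419, p(96)=118114304, p(97)=133230930, p(98)=150198136, p(99)=169229875, p(100)=190569292, p(101)=214481126, p(102)=241265379, p(103)=271248950, p(104)=304801365, p(105)=342325709, p(106)=384276336, p(107)=431149389, p(108)=483502844, p(109)=541946240, p(110)=607163746, p(111)=679903203, p(112)=761002156, p(113)=851376628, p(114)=952050665, p(115)=1064144451, p(116)=1188908248, p(117)=1327710076, p(118)=1482074143, p(119)=1653668665, p(120)=1844349560, p(121)=2056148051, p(122)=2291320912, p(123)=2552338241, p(124)=2841940500, p(125)=3163127352, p(126)=3519222692, p(127)=3913864295, p(128)=4351078600, p(129)=4835271870, p(130)=5371315400, p(131)=5964539504, p(132)=6620830889, p(133)=7346629512, p(134)=8149040695, p(135)=9035836076, p(136)=10015581680, p(137)=11097645016, p(138)=12292341831, p(139)=13610949895, p(140)=15065878135, p(141)=16670689208, p(142)=18440293320, p(143)=20390982757.
Final step: p(144) = p(143) + p(142) - p(139) - p(137) + p(132) + p(129) - p(122) - p(118) + p(109) + p(104) - p(93) - p(87) + p(74) + p(67) - p(52) - p(44) + p(27) + p(18)
= 20390982757 + 18440293320 - 13610949895 - 11097645016 + 6620830889 + 4835271870 - 2291320912 - 1482074143 + 541946240 + 304801365 - 82010177 - 38887673 + 7089500 + 2679689 - 281589 - 75175 + 3010 + 385
= 22540654445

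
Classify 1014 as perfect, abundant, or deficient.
abundant

Proper divisors of 1014: sum = 1 + 2 + 3 + 6 + 13 + 26 + 39 + 78 + 169 + 338 + 507 = 1182
Since 1182 > 1014, 1014 is abundant.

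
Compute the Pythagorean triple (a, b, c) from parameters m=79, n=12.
(6097, 1896, 6385)

Euclid's formula: a = m² - n², b = 2mn, c = m² + n²
m = 79, n = 12
a = 79² - 12² = 6241 - 144 = 6097
b = 2 × 79 × 12 = 1896
c = 79² + 12² = 6241 + 144 = 6385
Verification: 6097² + 1896² = 37173409 + 3594816 = 40768225 = 6385² ✓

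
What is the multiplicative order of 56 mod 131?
130

131 is prime, so ord(56) divides φ(131) = 130.
Divisors of 130: 1, 2, 5, 10, 13, 26, 65, 130.
Repeated squaring: 56^1 ≡ 56, 56^2 ≡ 123, 56^4 ≡ 64, 56^8 ≡ 35, 56^16 ≡ 46, 56^32 ≡ 20, 56^64 ≡ 7, 56^128 ≡ 49 (mod 131).
Test 56^d mod 131 for each divisor d in increasing order:
56^1 ≡ 56
56^2 ≡ 123
56^5 = 56^4·56^1 ≡ 47
56^10 = 56^8·56^2 ≡ 113
56^13 = 56^8·56^4·56^1 ≡ 73
56^26 = 56^16·56^8·56^2 ≡ 89
56^65 = 56^64·56^1 ≡ 130
56^130 = 56^128·56^2 ≡ 1  ← first divisor giving 1
The order is 130.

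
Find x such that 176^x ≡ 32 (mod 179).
19

Baby-step giant-step with step n = ⌈√179⌉ = 14.
Baby steps 176^j mod 179 (j:value) for j=0..13: 0:1, 1:176, 2:9, 3:152, 4:81, 5:115, 6:13, 7:140, 8:117, 9:7, 10:158, 11:63, 12:169, 13:30.
Giant-step multiplier: 176^(-14) ≡ 176^(178-14) = 176^164 ≡ 177 (mod 179).
Giant steps γ_i = 32·177^i mod 179: γ_0=32, γ_1=115 (in table at j=5).
x = i·n + j = 1·14 + 5 = 19.
Check: 176^19 ≡ 32 (mod 179).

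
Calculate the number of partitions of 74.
7089500

p(n) counts ways to write n as a sum of positive integers (order ignored).
Euler's pentagonal recurrence: p(k) = p(k-1) + p(k-2) - p(k-5) - p(k-7) + p(k-12) + p(k-15) - ... (offsets j(3j∓1)/2, signs ++--, p(0)=1, p(<0)=0).
DP table for k = 0..73: p(0)=1, p(1)=1, p(2)=2, p(3)=3, p(4)=5, p(5)=7, p(6)=11, p(7)=15, p(8)=22, p(9)=30, p(10)=42, p(11)=56, p(12)=77, p(13)=101, p(14)=135, p(15)=176, p(16)=231, p(17)=297, p(18)=385, p(19)=490, p(20)=627, p(21)=792, p(22)=1002, p(23)=1255, p(24)=1575, p(25)=1958, p(26)=2436, p(27)=3010, p(28)=3718, p(29)=4565, p(30)=5604, p(31)=6842, p(32)=8349, p(33)=10143, p(34)=12310, p(35)=14883, p(36)=17977, p(37)=21637, p(38)=26015, p(39)=31185, p(40)=37338, p(41)=44583, p(42)=53174, p(43)=63261, p(44)=75175, p(45)=89134, p(46)=105558, p(47)=124754, p(48)=147273, p(49)=173525, p(50)=204226, p(51)=239943, p(52)=281589, p(53)=329931, p(54)=386155, p(55)=451276, p(56)=526823, p(57)=614154, p(58)=715220, p(59)=831820, p(60)=966467, p(61)=1121505, p(62)=1300156, p(63)=1505499, p(64)=1741630, p(65)=2012558, p(66)=2323520, p(67)=2679689, p(68)=3087735, p(69)=3554345, p(70)=4087968, p(71)=4697205, p(72)=5392783, p(73)=6185689.
Final step: p(74) = p(73) + p(72) - p(69) - p(67) + p(62) + p(59) - p(52) - p(48) + p(39) + p(34) - p(23) - p(17) + p(4)
= 6185689 + 5392783 - 3554345 - 2679689 + 1300156 + 831820 - 281589 - 147273 + 31185 + 12310 - 1255 - 297 + 5
= 7089500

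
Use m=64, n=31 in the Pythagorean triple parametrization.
(3135, 3968, 5057)

Euclid's formula: a = m² - n², b = 2mn, c = m² + n²
m = 64, n = 31
a = 64² - 31² = 4096 - 961 = 3135
b = 2 × 64 × 31 = 3968
c = 64² + 31² = 4096 + 961 = 5057
Verification: 3135² + 3968² = 9828225 + 15745024 = 25573249 = 5057² ✓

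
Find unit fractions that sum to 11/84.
1/8 + 1/168

Greedy algorithm:
11/84: ceiling(84/11) = 8, use 1/8
1/168: ceiling(168/1) = 168, use 1/168
Result: 11/84 = 1/8 + 1/168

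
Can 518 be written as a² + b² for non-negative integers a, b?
Not possible

Factorization: 518 = 2 × 7 × 37
By Fermat: n is sum of two squares iff every prime p ≡ 3 (mod 4) appears to even power.
Prime(s) ≡ 3 (mod 4) with odd exponent: [(7, 1)]
Therefore 518 cannot be expressed as a² + b².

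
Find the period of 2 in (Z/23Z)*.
11

23 is prime, so ord(2) divides φ(23) = 22.
Divisors of 22: 1, 2, 11, 22.
Repeated squaring: 2^1 ≡ 2, 2^2 ≡ 4, 2^4 ≡ 16, 2^8 ≡ 3, 2^16 ≡ 9 (mod 23).
Test 2^d mod 23 for each divisor d in increasing order:
2^1 ≡ 2
2^2 ≡ 4
2^11 = 2^8·2^2·2^1 ≡ 1  ← first divisor giving 1
The order is 11.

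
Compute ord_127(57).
126

127 is prime, so ord(57) divides φ(127) = 126.
Divisors of 126: 1, 2, 3, 6, 7, 9, 14, 18, 21, 42, 63, 126.
Repeated squaring: 57^1 ≡ 57, 57^2 ≡ 74, 57^4 ≡ 15, 57^8 ≡ 98, 57^16 ≡ 79, 57^32 ≡ 18, 57^64 ≡ 70 (mod 127).
Test 57^d mod 127 for each divisor d in increasing order:
57^1 ≡ 57
57^2 ≡ 74
57^3 = 57^2·57^1 ≡ 27
57^6 = 57^4·57^2 ≡ 94
57^7 = 57^4·57^2·57^1 ≡ 24
57^9 = 57^8·57^1 ≡ 125
57^14 = 57^8·57^4·57^2 ≡ 68
57^18 = 57^16·57^2 ≡ 4
57^21 = 57^16·57^4·57^1 ≡ 108
57^42 = 57^32·57^8·57^2 ≡ 107
57^63 = 57^32·57^16·57^8·57^4·57^2·57^1 ≡ 126
57^126 = 57^64·57^32·57^16·57^8·57^4·57^2 ≡ 1  ← first divisor giving 1
The order is 126.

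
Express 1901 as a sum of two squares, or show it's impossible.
26² + 35² (a=26, b=35)

Factorization: 1901 = 1901
By Fermat: n is sum of two squares iff every prime p ≡ 3 (mod 4) appears to even power.
All primes ≡ 3 (mod 4) appear to even power.
Search a = 0, 1, 2, … for 1901 - a² a perfect square: first hit at a = 26: 1901 - 676 = 1225 = 35².
1901 = 26² + 35² = 676 + 1225 ✓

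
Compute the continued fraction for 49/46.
[1; 15, 3]

Euclidean algorithm steps:
49 = 1 × 46 + 3
46 = 15 × 3 + 1
3 = 3 × 1 + 0
Continued fraction: [1; 15, 3]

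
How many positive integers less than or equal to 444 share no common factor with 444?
144

444 = 2^2 × 3 × 37
φ(n) = n × ∏(1 - 1/p) for each prime p dividing n
φ(444) = 444 × (1 - 1/2) × (1 - 1/3) × (1 - 1/37) = 144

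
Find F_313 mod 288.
145

Matrix identity: Q^n = [[F_(n+1), F_n], [F_n, F_(n-1)]] with Q = [[1,1],[1,0]].
n = 313 = 100111001₂. Square-and-multiply, entries mod 288:
Q^1 = [[1,1],[1,0]]
Q^2 = (Q^1)² = [[2,1],[1,1]]
Q^4 = (Q^2)² = [[5,3],[3,2]]
Q^9 = (Q^4)²·Q = [[55,34],[34,21]]
Q^19 = (Q^9)²·Q = [[141,149],[149,280]]
Q^39 = (Q^19)²·Q = [[267,34],[34,233]]
Q^78 = (Q^39)² = [[157,8],[8,149]]
Q^156 = (Q^78)² = [[233,144],[144,89]]
Q^313 = (Q^156)²·Q = [[145,145],[145,0]]
F_313 mod 288 = Q^313[0][1] = 145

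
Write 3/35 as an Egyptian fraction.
1/12 + 1/420

Greedy algorithm:
3/35: ceiling(35/3) = 12, use 1/12
1/420: ceiling(420/1) = 420, use 1/420
Result: 3/35 = 1/12 + 1/420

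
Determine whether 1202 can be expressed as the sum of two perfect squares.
19² + 29² (a=19, b=29)

Factorization: 1202 = 2 × 601
By Fermat: n is sum of two squares iff every prime p ≡ 3 (mod 4) appears to even power.
All primes ≡ 3 (mod 4) appear to even power.
Search a = 0, 1, 2, … for 1202 - a² a perfect square: first hit at a = 19: 1202 - 361 = 841 = 29².
1202 = 19² + 29² = 361 + 841 ✓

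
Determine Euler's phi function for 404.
200

404 = 2^2 × 101
φ(n) = n × ∏(1 - 1/p) for each prime p dividing n
φ(404) = 404 × (1 - 1/2) × (1 - 1/101) = 200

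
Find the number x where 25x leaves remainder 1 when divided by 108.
13

gcd(25, 108) = 1, so the inverse exists.
Extended Euclidean algorithm on (108, 25):
108 = 4 × 25 + 8  ⟹  8 = (1)·108 + (-4)·25
25 = 3 × 8 + 1  ⟹  1 = (-3)·108 + (13)·25
So (13)·25 ≡ 1 (mod 108), i.e. 25^(-1) ≡ 13 (mod 108).
Check: 25 × 13 = 325 ≡ 1 (mod 108)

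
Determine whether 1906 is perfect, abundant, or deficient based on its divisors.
deficient

Proper divisors of 1906: sum = 1 + 2 + 953 = 956
Since 956 < 1906, 1906 is deficient.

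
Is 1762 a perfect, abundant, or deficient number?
deficient

Proper divisors of 1762: sum = 1 + 2 + 881 = 884
Since 884 < 1762, 1762 is deficient.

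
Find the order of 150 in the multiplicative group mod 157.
52

157 is prime, so ord(150) divides φ(157) = 156.
Divisors of 156: 1, 2, 3, 4, 6, 12, 13, 26, 39, 52, 78, 156.
Repeated squaring: 150^1 ≡ 150, 150^2 ≡ 49, 150^4 ≡ 46, 150^8 ≡ 75, 150^16 ≡ 130, 150^32 ≡ 101, 150^64 ≡ 153, 150^128 ≡ 16 (mod 157).
Test 150^d mod 157 for each divisor d in increasing order:
150^1 ≡ 150
150^2 ≡ 49
150^3 = 150^2·150^1 ≡ 128
150^4 ≡ 46
150^6 = 150^4·150^2 ≡ 56
150^12 = 150^8·150^4 ≡ 153
150^13 = 150^8·150^4·150^1 ≡ 28
150^26 = 150^16·150^8·150^2 ≡ 156
150^39 = 150^32·150^4·150^2·150^1 ≡ 129
150^52 = 150^32·150^16·150^4 ≡ 1  ← first divisor giving 1
The order is 52.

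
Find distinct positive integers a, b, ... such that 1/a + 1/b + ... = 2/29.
1/15 + 1/435

Greedy algorithm:
2/29: ceiling(29/2) = 15, use 1/15
1/435: ceiling(435/1) = 435, use 1/435
Result: 2/29 = 1/15 + 1/435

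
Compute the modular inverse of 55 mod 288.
199

gcd(55, 288) = 1, so the inverse exists.
Extended Euclidean algorithm on (288, 55):
288 = 5 × 55 + 13  ⟹  13 = (1)·288 + (-5)·55
55 = 4 × 13 + 3  ⟹  3 = (-4)·288 + (21)·55
13 = 4 × 3 + 1  ⟹  1 = (17)·288 + (-89)·55
So (-89)·55 ≡ 1 (mod 288), i.e. 55^(-1) ≡ -89 ≡ 199 (mod 288).
Check: 55 × 199 = 10945 ≡ 1 (mod 288)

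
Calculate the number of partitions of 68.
3087735

p(n) counts ways to write n as a sum of positive integers (order ignored).
Euler's pentagonal recurrence: p(k) = p(k-1) + p(k-2) - p(k-5) - p(k-7) + p(k-12) + p(k-15) - ... (offsets j(3j∓1)/2, signs ++--, p(0)=1, p(<0)=0).
DP table for k = 0..67: p(0)=1, p(1)=1, p(2)=2, p(3)=3, p(4)=5, p(5)=7, p(6)=11, p(7)=15, p(8)=22, p(9)=30, p(10)=42, p(11)=56, p(12)=77, p(13)=101, p(14)=135, p(15)=176, p(16)=231, p(17)=297, p(18)=385, p(19)=490, p(20)=627, p(21)=792, p(22)=1002, p(23)=1255, p(24)=1575, p(25)=1958, p(26)=2436, p(27)=3010, p(28)=3718, p(29)=4565, p(30)=5604, p(31)=6842, p(32)=8349, p(33)=10143, p(34)=12310, p(35)=14883, p(36)=17977, p(37)=21637, p(38)=26015, p(39)=31185, p(40)=37338, p(41)=44583, p(42)=53174, p(43)=63261, p(44)=75175, p(45)=89134, p(46)=105558, p(47)=124754, p(48)=147273, p(49)=173525, p(50)=204226, p(51)=239943, p(52)=281589, p(53)=329931, p(54)=386155, p(55)=451276, p(56)=526823, p(57)=614154, p(58)=715220, p(59)=831820, p(60)=966467, p(61)=1121505, p(62)=1300156, p(63)=1505499, p(64)=1741630, p(65)=2012558, p(66)=2323520, p(67)=2679689.
Final step: p(68) = p(67) + p(66) - p(63) - p(61) + p(56) + p(53) - p(46) - p(42) + p(33) + p(28) - p(17) - p(11)
= 2679689 + 2323520 - 1505499 - 1121505 + 526823 + 329931 - 105558 - 53174 + 10143 + 3718 - 297 - 56
= 3087735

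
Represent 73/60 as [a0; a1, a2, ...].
[1; 4, 1, 1, 1, 1, 2]

Euclidean algorithm steps:
73 = 1 × 60 + 13
60 = 4 × 13 + 8
13 = 1 × 8 + 5
8 = 1 × 5 + 3
5 = 1 × 3 + 2
3 = 1 × 2 + 1
2 = 2 × 1 + 0
Continued fraction: [1; 4, 1, 1, 1, 1, 2]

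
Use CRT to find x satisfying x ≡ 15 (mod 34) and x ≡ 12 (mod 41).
627

Using Chinese Remainder Theorem:
M = 34 × 41 = 1394
M1 = 41, M2 = 34
y1 = 41^(-1) mod 34 = 5
y2 = 34^(-1) mod 41 = 35
x = (15×41×5 + 12×34×35) mod 1394 = 627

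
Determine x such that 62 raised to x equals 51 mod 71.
25

Baby-step giant-step with step n = ⌈√71⌉ = 9.
Baby steps 62^j mod 71 (j:value) for j=0..8: 0:1, 1:62, 2:10, 3:52, 4:29, 5:23, 6:6, 7:17, 8:60.
Giant-step multiplier: 62^(-9) ≡ 62^(70-9) = 62^61 ≡ 33 (mod 71).
Giant steps γ_i = 51·33^i mod 71: γ_0=51, γ_1=50, γ_2=17 (in table at j=7).
x = i·n + j = 2·9 + 7 = 25.
Check: 62^25 ≡ 51 (mod 71).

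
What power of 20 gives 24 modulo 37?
17

Baby-step giant-step with step n = ⌈√37⌉ = 7.
Baby steps 20^j mod 37 (j:value) for j=0..6: 0:1, 1:20, 2:30, 3:8, 4:12, 5:18, 6:27.
Giant-step multiplier: 20^(-7) ≡ 20^(36-7) = 20^29 ≡ 32 (mod 37).
Giant steps γ_i = 24·32^i mod 37: γ_0=24, γ_1=28, γ_2=8 (in table at j=3).
x = i·n + j = 2·7 + 3 = 17.
Check: 20^17 ≡ 24 (mod 37).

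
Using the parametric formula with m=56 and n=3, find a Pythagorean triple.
(3127, 336, 3145)

Euclid's formula: a = m² - n², b = 2mn, c = m² + n²
m = 56, n = 3
a = 56² - 3² = 3136 - 9 = 3127
b = 2 × 56 × 3 = 336
c = 56² + 3² = 3136 + 9 = 3145
Verification: 3127² + 336² = 9778129 + 112896 = 9891025 = 3145² ✓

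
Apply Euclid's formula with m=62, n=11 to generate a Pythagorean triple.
(3723, 1364, 3965)

Euclid's formula: a = m² - n², b = 2mn, c = m² + n²
m = 62, n = 11
a = 62² - 11² = 3844 - 121 = 3723
b = 2 × 62 × 11 = 1364
c = 62² + 11² = 3844 + 121 = 3965
Verification: 3723² + 1364² = 13860729 + 1860496 = 15721225 = 3965² ✓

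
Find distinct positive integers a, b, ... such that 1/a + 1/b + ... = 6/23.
1/4 + 1/92

Greedy algorithm:
6/23: ceiling(23/6) = 4, use 1/4
1/92: ceiling(92/1) = 92, use 1/92
Result: 6/23 = 1/4 + 1/92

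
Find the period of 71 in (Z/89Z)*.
44

89 is prime, so ord(71) divides φ(89) = 88.
Divisors of 88: 1, 2, 4, 8, 11, 22, 44, 88.
Repeated squaring: 71^1 ≡ 71, 71^2 ≡ 57, 71^4 ≡ 45, 71^8 ≡ 67, 71^16 ≡ 39, 71^32 ≡ 8, 71^64 ≡ 64 (mod 89).
Test 71^d mod 89 for each divisor d in increasing order:
71^1 ≡ 71
71^2 ≡ 57
71^4 ≡ 45
71^8 ≡ 67
71^11 = 71^8·71^2·71^1 ≡ 55
71^22 = 71^16·71^4·71^2 ≡ 88
71^44 = 71^32·71^8·71^4 ≡ 1  ← first divisor giving 1
The order is 44.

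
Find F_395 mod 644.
89

Matrix identity: Q^n = [[F_(n+1), F_n], [F_n, F_(n-1)]] with Q = [[1,1],[1,0]].
n = 395 = 110001011₂. Square-and-multiply, entries mod 644:
Q^1 = [[1,1],[1,0]]
Q^3 = (Q^1)²·Q = [[3,2],[2,1]]
Q^6 = (Q^3)² = [[13,8],[8,5]]
Q^12 = (Q^6)² = [[233,144],[144,89]]
Q^24 = (Q^12)² = [[321,0],[0,321]]
Q^49 = (Q^24)²·Q = [[1,1],[1,0]]
Q^98 = (Q^49)² = [[2,1],[1,1]]
Q^197 = (Q^98)²·Q = [[8,5],[5,3]]
Q^395 = (Q^197)²·Q = [[144,89],[89,55]]
F_395 mod 644 = Q^395[0][1] = 89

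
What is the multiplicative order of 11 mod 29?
28

29 is prime, so ord(11) divides φ(29) = 28.
Divisors of 28: 1, 2, 4, 7, 14, 28.
Repeated squaring: 11^1 ≡ 11, 11^2 ≡ 5, 11^4 ≡ 25, 11^8 ≡ 16, 11^16 ≡ 24 (mod 29).
Test 11^d mod 29 for each divisor d in increasing order:
11^1 ≡ 11
11^2 ≡ 5
11^4 ≡ 25
11^7 = 11^4·11^2·11^1 ≡ 12
11^14 = 11^8·11^4·11^2 ≡ 28
11^28 = 11^16·11^8·11^4 ≡ 1  ← first divisor giving 1
The order is 28.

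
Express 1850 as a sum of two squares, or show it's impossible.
1² + 43² (a=1, b=43)

Factorization: 1850 = 2 × 5^2 × 37
By Fermat: n is sum of two squares iff every prime p ≡ 3 (mod 4) appears to even power.
All primes ≡ 3 (mod 4) appear to even power.
Search a = 0, 1, 2, … for 1850 - a² a perfect square: first hit at a = 1: 1850 - 1 = 1849 = 43².
1850 = 1² + 43² = 1 + 1849 ✓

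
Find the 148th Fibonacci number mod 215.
131

Matrix identity: Q^n = [[F_(n+1), F_n], [F_n, F_(n-1)]] with Q = [[1,1],[1,0]].
n = 148 = 10010100₂. Square-and-multiply, entries mod 215:
Q^1 = [[1,1],[1,0]]
Q^2 = (Q^1)² = [[2,1],[1,1]]
Q^4 = (Q^2)² = [[5,3],[3,2]]
Q^9 = (Q^4)²·Q = [[55,34],[34,21]]
Q^18 = (Q^9)² = [[96,4],[4,92]]
Q^37 = (Q^18)²·Q = [[94,202],[202,107]]
Q^74 = (Q^37)² = [[190,182],[182,8]]
Q^148 = (Q^74)² = [[209,131],[131,78]]
F_148 mod 215 = Q^148[0][1] = 131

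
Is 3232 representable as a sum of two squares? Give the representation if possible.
36² + 44² (a=36, b=44)

Factorization: 3232 = 2^5 × 101
By Fermat: n is sum of two squares iff every prime p ≡ 3 (mod 4) appears to even power.
All primes ≡ 3 (mod 4) appear to even power.
Search a = 0, 1, 2, … for 3232 - a² a perfect square: first hit at a = 36: 3232 - 1296 = 1936 = 44².
3232 = 36² + 44² = 1296 + 1936 ✓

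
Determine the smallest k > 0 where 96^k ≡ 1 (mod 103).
102

103 is prime, so ord(96) divides φ(103) = 102.
Divisors of 102: 1, 2, 3, 6, 17, 34, 51, 102.
Repeated squaring: 96^1 ≡ 96, 96^2 ≡ 49, 96^4 ≡ 32, 96^8 ≡ 97, 96^16 ≡ 36, 96^32 ≡ 60, 96^64 ≡ 98 (mod 103).
Test 96^d mod 103 for each divisor d in increasing order:
96^1 ≡ 96
96^2 ≡ 49
96^3 = 96^2·96^1 ≡ 69
96^6 = 96^4·96^2 ≡ 23
96^17 = 96^16·96^1 ≡ 57
96^34 = 96^32·96^2 ≡ 56
96^51 = 96^32·96^16·96^2·96^1 ≡ 102
96^102 = 96^64·96^32·96^4·96^2 ≡ 1  ← first divisor giving 1
The order is 102.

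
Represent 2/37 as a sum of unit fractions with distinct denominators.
1/19 + 1/703

Greedy algorithm:
2/37: ceiling(37/2) = 19, use 1/19
1/703: ceiling(703/1) = 703, use 1/703
Result: 2/37 = 1/19 + 1/703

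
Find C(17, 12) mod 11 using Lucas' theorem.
6

Using Lucas' theorem:
Write n=17 and k=12 in base 11:
n in base 11: [1, 6]
k in base 11: [1, 1]
C(17,12) mod 11 = ∏ C(n_i, k_i) mod 11
Digit binomials (mod 11): C(1,1) = 1; C(6,1) = 6
Product: 1 × 6 = 6 ≡ 6 (mod 11)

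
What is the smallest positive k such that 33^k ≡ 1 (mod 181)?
90

181 is prime, so ord(33) divides φ(181) = 180.
Divisors of 180: 1, 2, 3, 4, 5, 6, 9, 10, 12, 15, 18, 20, 30, 36, 45, 60, 90, 180.
Repeated squaring: 33^1 ≡ 33, 33^2 ≡ 3, 33^4 ≡ 9, 33^8 ≡ 81, 33^16 ≡ 45, 33^32 ≡ 34, 33^64 ≡ 70, 33^128 ≡ 13 (mod 181).
Test 33^d mod 181 for each divisor d in increasing order:
33^1 ≡ 33
33^2 ≡ 3
33^3 = 33^2·33^1 ≡ 99
33^4 ≡ 9
33^5 = 33^4·33^1 ≡ 116
33^6 = 33^4·33^2 ≡ 27
33^9 = 33^8·33^1 ≡ 139
33^10 = 33^8·33^2 ≡ 62
33^12 = 33^8·33^4 ≡ 5
33^15 = 33^8·33^4·33^2·33^1 ≡ 133
33^18 = 33^16·33^2 ≡ 135
33^20 = 33^16·33^4 ≡ 43
33^30 = 33^16·33^8·33^4·33^2 ≡ 132
33^36 = 33^32·33^4 ≡ 125
33^45 = 33^32·33^8·33^4·33^1 ≡ 180
33^60 = 33^32·33^16·33^8·33^4 ≡ 48
33^90 = 33^64·33^16·33^8·33^2 ≡ 1  ← first divisor giving 1
The order is 90.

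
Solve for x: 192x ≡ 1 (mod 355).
98

gcd(192, 355) = 1, so the inverse exists.
Extended Euclidean algorithm on (355, 192):
355 = 1 × 192 + 163  ⟹  163 = (1)·355 + (-1)·192
192 = 1 × 163 + 29  ⟹  29 = (-1)·355 + (2)·192
163 = 5 × 29 + 18  ⟹  18 = (6)·355 + (-11)·192
29 = 1 × 18 + 11  ⟹  11 = (-7)·355 + (13)·192
18 = 1 × 11 + 7  ⟹  7 = (13)·355 + (-24)·192
11 = 1 × 7 + 4  ⟹  4 = (-20)·355 + (37)·192
7 = 1 × 4 + 3  ⟹  3 = (33)·355 + (-61)·192
4 = 1 × 3 + 1  ⟹  1 = (-53)·355 + (98)·192
So (98)·192 ≡ 1 (mod 355), i.e. 192^(-1) ≡ 98 (mod 355).
Check: 192 × 98 = 18816 ≡ 1 (mod 355)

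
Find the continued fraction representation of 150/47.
[3; 5, 4, 2]

Euclidean algorithm steps:
150 = 3 × 47 + 9
47 = 5 × 9 + 2
9 = 4 × 2 + 1
2 = 2 × 1 + 0
Continued fraction: [3; 5, 4, 2]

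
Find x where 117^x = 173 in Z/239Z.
121

Baby-step giant-step with step n = ⌈√239⌉ = 16.
Baby steps 117^j mod 239 (j:value) for j=0..15: 0:1, 1:117, 2:66, 3:74, 4:54, 5:104, 6:218, 7:172, 8:48, 9:119, 10:61, 11:206, 12:202, 13:212, 14:187, 15:130.
Giant-step multiplier: 117^(-16) ≡ 117^(238-16) = 117^222 ≡ 25 (mod 239).
Giant steps γ_i = 173·25^i mod 239: γ_0=173, γ_1=23, γ_2=97, γ_3=35, γ_4=158, γ_5=126, γ_6=43, γ_7=119 (in table at j=9).
x = i·n + j = 7·16 + 9 = 121.
Check: 117^121 ≡ 173 (mod 239).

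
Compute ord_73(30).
24

73 is prime, so ord(30) divides φ(73) = 72.
Divisors of 72: 1, 2, 3, 4, 6, 8, 9, 12, 18, 24, 36, 72.
Repeated squaring: 30^1 ≡ 30, 30^2 ≡ 24, 30^4 ≡ 65, 30^8 ≡ 64, 30^16 ≡ 8, 30^32 ≡ 64, 30^64 ≡ 8 (mod 73).
Test 30^d mod 73 for each divisor d in increasing order:
30^1 ≡ 30
30^2 ≡ 24
30^3 = 30^2·30^1 ≡ 63
30^4 ≡ 65
30^6 = 30^4·30^2 ≡ 27
30^8 ≡ 64
30^9 = 30^8·30^1 ≡ 22
30^12 = 30^8·30^4 ≡ 72
30^18 = 30^16·30^2 ≡ 46
30^24 = 30^16·30^8 ≡ 1  ← first divisor giving 1
The order is 24.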